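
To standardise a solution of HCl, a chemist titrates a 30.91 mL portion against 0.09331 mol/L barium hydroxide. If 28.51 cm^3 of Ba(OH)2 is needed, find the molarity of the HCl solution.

0.172 M

n(Ba(OH)2) delivered = 0.09331 x 0.02851 = 0.002660 mol.
The reaction is 2 HCl + 1 Ba(OH)2, so n(HCl) = 0.002660 x 2/1 = 0.005321 mol.
[HCl] = 0.005321 mol / 0.03091 L = 0.172 M.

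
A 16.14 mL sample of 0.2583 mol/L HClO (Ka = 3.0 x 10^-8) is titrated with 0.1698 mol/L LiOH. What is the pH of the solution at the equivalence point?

10.27

n(HClO) = 0.2583 x 0.01614 = 0.004169 mol; V(LiOH) at equivalence = 0.004169/0.1698 = 0.02455 L.
At equivalence all the acid is converted to ClO-; total volume = 0.01614 + 0.02455 = 0.04069 L, so [ClO-] = 0.004169/0.04069 = 0.1025 M.
Kb = Kw/Ka = 1.0e-14 / 3.0 x 10^-8 = 3.33e-7.
[OH^-] = sqrt(Kb x [ClO-]) = sqrt(3.33e-7 x 0.1025) = 0.000185 M.
pOH = 3.73, so pH = 14.00 - 3.73 = 10.27.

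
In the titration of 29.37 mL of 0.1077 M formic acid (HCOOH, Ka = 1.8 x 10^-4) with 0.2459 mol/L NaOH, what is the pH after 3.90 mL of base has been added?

Initial n(HCOOH) = 0.1077 x 0.02937 = 0.003163 mol.
n(NaOH) added = 0.2459 x 0.003900 = 0.0009590 mol, converting that many moles of HCOOH to HCOO-.
Remaining n(HCOOH) = 0.002204 mol; n(HCOO-) = 0.0009590 mol.
By Henderson-Hasselbalch, pH = pKa + log([A^-]/[HA]) = 3.74 + log(0.0009590/0.002204) = 3.74 + (-0.36) = 3.38.

3.38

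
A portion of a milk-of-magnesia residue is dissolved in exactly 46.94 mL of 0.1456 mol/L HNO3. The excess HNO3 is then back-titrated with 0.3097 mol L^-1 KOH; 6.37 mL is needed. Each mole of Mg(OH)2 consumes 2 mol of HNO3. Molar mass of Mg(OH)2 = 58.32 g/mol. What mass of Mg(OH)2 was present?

Total n(HNO3) added = 0.1456 x 0.04694 = 0.006834 mol.
n(KOH) used = 0.3097 x 0.006370 = 0.001973 mol, which equals the excess n(HNO3).
So n(HNO3) consumed by the sample = 0.006834 - 0.001973 = 0.004862 mol.
n(Mg(OH)2) = 0.004862 / 2 = 0.002431 mol.
mass = 0.002431 mol x 58.32 g/mol = 0.142 g.

0.142 g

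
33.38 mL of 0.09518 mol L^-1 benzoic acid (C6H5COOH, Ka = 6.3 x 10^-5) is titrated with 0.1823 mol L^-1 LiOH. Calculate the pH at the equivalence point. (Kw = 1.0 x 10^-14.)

8.50

n(C6H5COOH) = 0.09518 x 0.03338 = 0.003177 mol; V(LiOH) at equivalence = 0.003177/0.1823 = 0.01743 L.
At equivalence all the acid is converted to C6H5COO-; total volume = 0.03338 + 0.01743 = 0.05081 L, so [C6H5COO-] = 0.003177/0.05081 = 0.06253 M.
Kb = Kw/Ka = 1.0e-14 / 6.3 x 10^-5 = 1.59e-10.
[OH^-] = sqrt(Kb x [C6H5COO-]) = sqrt(1.59e-10 x 0.06253) = 3.15e-6 M.
pOH = 5.50, so pH = 14.00 - 5.50 = 8.50.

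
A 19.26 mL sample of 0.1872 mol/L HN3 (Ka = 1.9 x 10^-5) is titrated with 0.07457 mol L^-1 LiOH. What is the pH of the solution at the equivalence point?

n(HN3) = 0.1872 x 0.01926 = 0.003605 mol; V(LiOH) at equivalence = 0.003605/0.07457 = 0.04835 L.
At equivalence all the acid is converted to N3-; total volume = 0.01926 + 0.04835 = 0.06761 L, so [N3-] = 0.003605/0.06761 = 0.05333 M.
Kb = Kw/Ka = 1.0e-14 / 1.9 x 10^-5 = 5.26e-10.
[OH^-] = sqrt(Kb x [N3-]) = sqrt(5.26e-10 x 0.05333) = 5.30e-6 M.
pOH = 5.28, so pH = 14.00 - 5.28 = 8.72.

8.72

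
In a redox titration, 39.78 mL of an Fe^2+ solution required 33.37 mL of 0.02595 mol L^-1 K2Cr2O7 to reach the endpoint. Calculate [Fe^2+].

0.131 M

n(K2Cr2O7) = 0.02595 x 0.03337 = 0.0008660 mol.
From the balanced equation, 1 mol K2Cr2O7 reacts with 6 mol Fe^2+, so n(Fe^2+) = 0.0008660 x 6/1 = 0.005196 mol.
[Fe^2+] = 0.005196 / 0.03978 L = 0.131 M.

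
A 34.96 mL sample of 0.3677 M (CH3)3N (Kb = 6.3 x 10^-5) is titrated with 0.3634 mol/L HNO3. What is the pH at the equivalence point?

n((CH3)3N) = 0.3677 x 0.03496 = 0.01285 mol; V(HNO3) at equivalence = 0.01285/0.3634 = 0.03537 L.
At equivalence the base is fully converted to (CH3)3NH+; total volume = 0.07033 L, so [(CH3)3NH+] = 0.01285/0.07033 = 0.1828 M.
Ka((CH3)3NH+) = Kw/Kb = 1.0e-14 / 6.3 x 10^-5 = 1.59e-10.
[H^+] = sqrt(Ka x [(CH3)3NH+]) = sqrt(1.59e-10 x 0.1828) = 5.39e-6 M.
pH = -log(5.39e-6) = 5.27.

5.27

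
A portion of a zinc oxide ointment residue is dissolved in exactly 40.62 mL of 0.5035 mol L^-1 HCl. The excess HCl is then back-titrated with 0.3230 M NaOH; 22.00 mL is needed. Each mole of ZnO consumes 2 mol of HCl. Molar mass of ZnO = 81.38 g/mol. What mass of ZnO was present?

0.543 g

Total n(HCl) added = 0.5035 x 0.04062 = 0.02045 mol.
n(NaOH) used = 0.3230 x 0.02200 = 0.007106 mol, which equals the excess n(HCl).
So n(HCl) consumed by the sample = 0.02045 - 0.007106 = 0.01335 mol.
n(ZnO) = 0.01335 / 2 = 0.006673 mol.
mass = 0.006673 mol x 81.38 g/mol = 0.543 g.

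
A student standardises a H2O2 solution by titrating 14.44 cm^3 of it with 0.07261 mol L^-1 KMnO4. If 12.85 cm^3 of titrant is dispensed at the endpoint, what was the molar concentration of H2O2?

n(KMnO4) = 0.07261 x 0.01285 = 0.0009330 mol.
From the balanced equation, 2 mol KMnO4 reacts with 5 mol H2O2, so n(H2O2) = 0.0009330 x 5/2 = 0.002333 mol.
[H2O2] = 0.002333 / 0.01444 L = 0.162 M.

0.162 M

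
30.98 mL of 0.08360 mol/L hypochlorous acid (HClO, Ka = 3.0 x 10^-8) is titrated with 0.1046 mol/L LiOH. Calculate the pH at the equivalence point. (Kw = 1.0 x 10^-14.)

n(HClO) = 0.08360 x 0.03098 = 0.002590 mol; V(LiOH) at equivalence = 0.002590/0.1046 = 0.02476 L.
At equivalence all the acid is converted to ClO-; total volume = 0.03098 + 0.02476 = 0.05574 L, so [ClO-] = 0.002590/0.05574 = 0.04646 M.
Kb = Kw/Ka = 1.0e-14 / 3.0 x 10^-8 = 3.33e-7.
[OH^-] = sqrt(Kb x [ClO-]) = sqrt(3.33e-7 x 0.04646) = 0.000124 M.
pOH = 3.91, so pH = 14.00 - 3.91 = 10.09.

10.09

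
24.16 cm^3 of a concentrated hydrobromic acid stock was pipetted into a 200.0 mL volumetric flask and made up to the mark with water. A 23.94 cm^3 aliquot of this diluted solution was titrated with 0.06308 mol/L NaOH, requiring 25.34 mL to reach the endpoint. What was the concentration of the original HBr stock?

n(NaOH) = 0.06308 x 0.02534 = 0.001598 mol.
n(HBr) in the aliquot = 0.001598 mol.
[diluted HBr] = 0.001598 / 0.02394 = 0.06677 M.
Dilution factor = 200.0/24.16 = 8.278, so [stock] = 0.06677 x 8.278 = 0.553 M.

0.553 M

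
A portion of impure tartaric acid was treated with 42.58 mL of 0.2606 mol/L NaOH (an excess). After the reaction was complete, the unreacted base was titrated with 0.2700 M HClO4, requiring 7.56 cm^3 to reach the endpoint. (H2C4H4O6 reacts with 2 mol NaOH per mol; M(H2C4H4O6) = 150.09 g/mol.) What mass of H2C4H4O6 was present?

0.680 g

Total n(NaOH) added = 0.2606 x 0.04258 = 0.01110 mol.
n(HClO4) used = 0.2700 x 0.007560 = 0.002041 mol, which equals the excess n(NaOH).
So n(NaOH) consumed by the sample = 0.01110 - 0.002041 = 0.009055 mol.
n(H2C4H4O6) = 0.009055 / 2 = 0.004528 mol.
mass = 0.004528 mol x 150.09 g/mol = 0.680 g.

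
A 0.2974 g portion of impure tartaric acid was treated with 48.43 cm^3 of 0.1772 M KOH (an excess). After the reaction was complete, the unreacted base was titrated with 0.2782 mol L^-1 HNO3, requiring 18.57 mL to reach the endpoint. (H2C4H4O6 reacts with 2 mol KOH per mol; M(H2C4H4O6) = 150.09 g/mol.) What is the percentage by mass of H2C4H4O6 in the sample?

Total n(KOH) added = 0.1772 x 0.04843 = 0.008582 mol.
n(HNO3) used = 0.2782 x 0.01857 = 0.005166 mol, which equals the excess n(KOH).
So n(KOH) consumed by the sample = 0.008582 - 0.005166 = 0.003416 mol.
n(H2C4H4O6) = 0.003416 / 2 = 0.001708 mol.
mass H2C4H4O6 = 0.001708 x 150.09 = 0.2563 g, so %H2C4H4O6 = 0.2563/0.2974 x 100 = 86.2%.

86.2%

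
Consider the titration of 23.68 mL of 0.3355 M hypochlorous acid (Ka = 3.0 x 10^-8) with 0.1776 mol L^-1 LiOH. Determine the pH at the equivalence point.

n(HClO) = 0.3355 x 0.02368 = 0.007945 mol; V(LiOH) at equivalence = 0.007945/0.1776 = 0.04473 L.
At equivalence all the acid is converted to ClO-; total volume = 0.02368 + 0.04473 = 0.06841 L, so [ClO-] = 0.007945/0.06841 = 0.1161 M.
Kb = Kw/Ka = 1.0e-14 / 3.0 x 10^-8 = 3.33e-7.
[OH^-] = sqrt(Kb x [ClO-]) = sqrt(3.33e-7 x 0.1161) = 0.000197 M.
pOH = 3.71, so pH = 14.00 - 3.71 = 10.29.

10.29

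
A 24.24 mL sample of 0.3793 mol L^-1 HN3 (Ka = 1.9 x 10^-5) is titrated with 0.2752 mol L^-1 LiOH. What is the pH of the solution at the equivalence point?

n(HN3) = 0.3793 x 0.02424 = 0.009194 mol; V(LiOH) at equivalence = 0.009194/0.2752 = 0.03341 L.
At equivalence all the acid is converted to N3-; total volume = 0.02424 + 0.03341 = 0.05765 L, so [N3-] = 0.009194/0.05765 = 0.1595 M.
Kb = Kw/Ka = 1.0e-14 / 1.9 x 10^-5 = 5.26e-10.
[OH^-] = sqrt(Kb x [N3-]) = sqrt(5.26e-10 x 0.1595) = 9.16e-6 M.
pOH = 5.04, so pH = 14.00 - 5.04 = 8.96.

8.96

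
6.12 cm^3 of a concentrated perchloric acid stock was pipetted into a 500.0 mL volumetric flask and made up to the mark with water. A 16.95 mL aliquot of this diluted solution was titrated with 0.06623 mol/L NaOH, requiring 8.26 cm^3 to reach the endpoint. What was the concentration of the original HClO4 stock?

n(NaOH) = 0.06623 x 0.008260 = 0.0005471 mol.
n(HClO4) in the aliquot = 0.0005471 mol.
[diluted HClO4] = 0.0005471 / 0.01695 = 0.03227 M.
Dilution factor = 500.0/6.120 = 81.70, so [stock] = 0.03227 x 81.70 = 2.64 M.

2.64 M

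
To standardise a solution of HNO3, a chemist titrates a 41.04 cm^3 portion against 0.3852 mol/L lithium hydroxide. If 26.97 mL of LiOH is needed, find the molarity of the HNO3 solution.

n(LiOH) delivered = 0.3852 x 0.02697 = 0.01039 mol.
For a 1:1 reaction, n(HNO3) = 0.01039 mol.
[HNO3] = 0.01039 mol / 0.04104 L = 0.253 M.

0.253 M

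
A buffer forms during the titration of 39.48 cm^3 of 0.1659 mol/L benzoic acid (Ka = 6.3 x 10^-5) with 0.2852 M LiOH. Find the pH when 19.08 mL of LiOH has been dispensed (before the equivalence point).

Initial n(C6H5COOH) = 0.1659 x 0.03948 = 0.006550 mol.
n(LiOH) added = 0.2852 x 0.01908 = 0.005442 mol, converting that many moles of C6H5COOH to C6H5COO-.
Remaining n(C6H5COOH) = 0.001108 mol; n(C6H5COO-) = 0.005442 mol.
By Henderson-Hasselbalch, pH = pKa + log([A^-]/[HA]) = 4.20 + log(0.005442/0.001108) = 4.20 + (+0.69) = 4.89.

4.89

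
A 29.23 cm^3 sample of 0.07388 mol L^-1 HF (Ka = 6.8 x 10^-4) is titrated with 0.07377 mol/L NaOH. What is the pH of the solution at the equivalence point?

n(HF) = 0.07388 x 0.02923 = 0.002160 mol; V(NaOH) at equivalence = 0.002160/0.07377 = 0.02927 L.
At equivalence all the acid is converted to F-; total volume = 0.02923 + 0.02927 = 0.05850 L, so [F-] = 0.002160/0.05850 = 0.03691 M.
Kb = Kw/Ka = 1.0e-14 / 6.8 x 10^-4 = 1.47e-11.
[OH^-] = sqrt(Kb x [F-]) = sqrt(1.47e-11 x 0.03691) = 7.37e-7 M.
pOH = 6.13, so pH = 14.00 - 6.13 = 7.87.

7.87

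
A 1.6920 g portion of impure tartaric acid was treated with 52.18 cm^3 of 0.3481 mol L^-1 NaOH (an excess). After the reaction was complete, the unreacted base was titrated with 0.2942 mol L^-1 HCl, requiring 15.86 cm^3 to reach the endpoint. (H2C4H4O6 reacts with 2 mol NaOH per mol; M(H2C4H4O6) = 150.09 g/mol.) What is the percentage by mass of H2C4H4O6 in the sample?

59.9%

Total n(NaOH) added = 0.3481 x 0.05218 = 0.01816 mol.
n(HCl) used = 0.2942 x 0.01586 = 0.004666 mol, which equals the excess n(NaOH).
So n(NaOH) consumed by the sample = 0.01816 - 0.004666 = 0.01350 mol.
n(H2C4H4O6) = 0.01350 / 2 = 0.006749 mol.
mass H2C4H4O6 = 0.006749 x 150.09 = 1.013 g, so %H2C4H4O6 = 1.013/1.6920 x 100 = 59.9%.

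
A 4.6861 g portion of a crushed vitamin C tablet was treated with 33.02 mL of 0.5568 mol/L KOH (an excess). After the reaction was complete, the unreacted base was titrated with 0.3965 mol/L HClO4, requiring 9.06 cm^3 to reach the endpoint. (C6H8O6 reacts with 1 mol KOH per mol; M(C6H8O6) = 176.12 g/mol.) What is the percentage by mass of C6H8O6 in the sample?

Total n(KOH) added = 0.5568 x 0.03302 = 0.01839 mol.
n(HClO4) used = 0.3965 x 0.009060 = 0.003592 mol, which equals the excess n(KOH).
So n(KOH) consumed by the sample = 0.01839 - 0.003592 = 0.01479 mol.
n(C6H8O6) = 0.01479 / 1 = 0.01479 mol.
mass C6H8O6 = 0.01479 x 176.12 = 2.605 g, so %C6H8O6 = 2.605/4.6861 x 100 = 55.6%.

55.6%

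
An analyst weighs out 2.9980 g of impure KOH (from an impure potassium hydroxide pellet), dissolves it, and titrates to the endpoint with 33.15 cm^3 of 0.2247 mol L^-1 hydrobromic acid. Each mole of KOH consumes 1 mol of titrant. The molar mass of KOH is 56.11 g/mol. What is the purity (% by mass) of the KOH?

13.9%

n(HBr) = 0.2247 x 0.03315 = 0.007449 mol.
n(KOH) = 0.007449 / 1 = 0.007449 mol.
mass of KOH = 0.007449 x 56.11 = 0.4180 g.
% purity = 0.4180 / 2.9980 x 100 = 13.9%.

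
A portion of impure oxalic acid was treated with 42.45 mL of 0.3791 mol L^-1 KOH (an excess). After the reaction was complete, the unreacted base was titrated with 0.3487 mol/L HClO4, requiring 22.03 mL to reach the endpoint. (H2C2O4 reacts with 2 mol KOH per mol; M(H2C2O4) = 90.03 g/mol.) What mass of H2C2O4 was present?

0.379 g

Total n(KOH) added = 0.3791 x 0.04245 = 0.01609 mol.
n(HClO4) used = 0.3487 x 0.02203 = 0.007682 mol, which equals the excess n(KOH).
So n(KOH) consumed by the sample = 0.01609 - 0.007682 = 0.008411 mol.
n(H2C2O4) = 0.008411 / 2 = 0.004205 mol.
mass = 0.004205 mol x 90.03 g/mol = 0.379 g.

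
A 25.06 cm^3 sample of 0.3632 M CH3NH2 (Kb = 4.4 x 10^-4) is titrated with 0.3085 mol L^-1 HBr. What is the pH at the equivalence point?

n(CH3NH2) = 0.3632 x 0.02506 = 0.009102 mol; V(HBr) at equivalence = 0.009102/0.3085 = 0.02950 L.
At equivalence the base is fully converted to CH3NH3+; total volume = 0.05456 L, so [CH3NH3+] = 0.009102/0.05456 = 0.1668 M.
Ka(CH3NH3+) = Kw/Kb = 1.0e-14 / 4.4 x 10^-4 = 2.27e-11.
[H^+] = sqrt(Ka x [CH3NH3+]) = sqrt(2.27e-11 x 0.1668) = 1.95e-6 M.
pH = -log(1.95e-6) = 5.71.

5.71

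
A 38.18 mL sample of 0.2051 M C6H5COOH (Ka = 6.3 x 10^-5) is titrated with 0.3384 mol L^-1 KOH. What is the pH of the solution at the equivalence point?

8.65

n(C6H5COOH) = 0.2051 x 0.03818 = 0.007831 mol; V(KOH) at equivalence = 0.007831/0.3384 = 0.02314 L.
At equivalence all the acid is converted to C6H5COO-; total volume = 0.03818 + 0.02314 = 0.06132 L, so [C6H5COO-] = 0.007831/0.06132 = 0.1277 M.
Kb = Kw/Ka = 1.0e-14 / 6.3 x 10^-5 = 1.59e-10.
[OH^-] = sqrt(Kb x [C6H5COO-]) = sqrt(1.59e-10 x 0.1277) = 4.50e-6 M.
pOH = 5.35, so pH = 14.00 - 5.35 = 8.65.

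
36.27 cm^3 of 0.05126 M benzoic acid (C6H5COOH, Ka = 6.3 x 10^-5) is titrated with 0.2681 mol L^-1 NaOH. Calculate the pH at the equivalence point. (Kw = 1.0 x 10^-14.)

8.42

n(C6H5COOH) = 0.05126 x 0.03627 = 0.001859 mol; V(NaOH) at equivalence = 0.001859/0.2681 = 0.006935 L.
At equivalence all the acid is converted to C6H5COO-; total volume = 0.03627 + 0.006935 = 0.04320 L, so [C6H5COO-] = 0.001859/0.04320 = 0.04303 M.
Kb = Kw/Ka = 1.0e-14 / 6.3 x 10^-5 = 1.59e-10.
[OH^-] = sqrt(Kb x [C6H5COO-]) = sqrt(1.59e-10 x 0.04303) = 2.61e-6 M.
pOH = 5.58, so pH = 14.00 - 5.58 = 8.42.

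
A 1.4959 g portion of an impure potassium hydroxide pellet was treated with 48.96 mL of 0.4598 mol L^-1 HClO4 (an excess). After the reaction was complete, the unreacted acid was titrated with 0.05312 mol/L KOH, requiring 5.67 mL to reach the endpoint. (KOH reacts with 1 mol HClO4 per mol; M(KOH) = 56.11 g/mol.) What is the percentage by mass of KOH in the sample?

83.3%

Total n(HClO4) added = 0.4598 x 0.04896 = 0.02251 mol.
n(KOH) used = 0.05312 x 0.005670 = 0.0003012 mol, which equals the excess n(HClO4).
So n(HClO4) consumed by the sample = 0.02251 - 0.0003012 = 0.02221 mol.
n(KOH) = 0.02221 / 1 = 0.02221 mol.
mass KOH = 0.02221 x 56.11 = 1.246 g, so %KOH = 1.246/1.4959 x 100 = 83.3%.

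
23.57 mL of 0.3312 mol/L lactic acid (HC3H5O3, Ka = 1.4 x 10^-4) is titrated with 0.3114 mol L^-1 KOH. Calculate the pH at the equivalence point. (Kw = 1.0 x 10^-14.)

n(HC3H5O3) = 0.3312 x 0.02357 = 0.007806 mol; V(KOH) at equivalence = 0.007806/0.3114 = 0.02507 L.
At equivalence all the acid is converted to C3H5O3-; total volume = 0.02357 + 0.02507 = 0.04864 L, so [C3H5O3-] = 0.007806/0.04864 = 0.1605 M.
Kb = Kw/Ka = 1.0e-14 / 1.4 x 10^-4 = 7.14e-11.
[OH^-] = sqrt(Kb x [C3H5O3-]) = sqrt(7.14e-11 x 0.1605) = 3.39e-6 M.
pOH = 5.47, so pH = 14.00 - 5.47 = 8.53.

8.53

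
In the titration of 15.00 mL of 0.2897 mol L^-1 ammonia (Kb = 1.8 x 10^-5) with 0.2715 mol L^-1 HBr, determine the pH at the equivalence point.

n(NH3) = 0.2897 x 0.01500 = 0.004346 mol; V(HBr) at equivalence = 0.004346/0.2715 = 0.01601 L.
At equivalence the base is fully converted to NH4+; total volume = 0.03101 L, so [NH4+] = 0.004346/0.03101 = 0.1402 M.
Ka(NH4+) = Kw/Kb = 1.0e-14 / 1.8 x 10^-5 = 5.56e-10.
[H^+] = sqrt(Ka x [NH4+]) = sqrt(5.56e-10 x 0.1402) = 8.82e-6 M.
pH = -log(8.82e-6) = 5.05.

5.05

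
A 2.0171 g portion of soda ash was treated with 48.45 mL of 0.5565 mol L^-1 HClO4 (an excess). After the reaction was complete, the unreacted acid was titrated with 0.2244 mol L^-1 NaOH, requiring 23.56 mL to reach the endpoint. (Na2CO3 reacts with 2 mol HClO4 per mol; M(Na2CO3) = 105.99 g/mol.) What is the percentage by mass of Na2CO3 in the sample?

56.9%

Total n(HClO4) added = 0.5565 x 0.04845 = 0.02696 mol.
n(NaOH) used = 0.2244 x 0.02356 = 0.005287 mol, which equals the excess n(HClO4).
So n(HClO4) consumed by the sample = 0.02696 - 0.005287 = 0.02168 mol.
n(Na2CO3) = 0.02168 / 2 = 0.01084 mol.
mass Na2CO3 = 0.01084 x 105.99 = 1.149 g, so %Na2CO3 = 1.149/2.0171 x 100 = 56.9%.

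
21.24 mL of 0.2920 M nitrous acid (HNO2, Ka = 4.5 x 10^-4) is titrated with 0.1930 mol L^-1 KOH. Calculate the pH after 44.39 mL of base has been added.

12.56

n(acid) = 0.2920 x 0.02124 = 0.006202 mol; n(KOH) added = 0.1930 x 0.04439 = 0.008567 mol.
Base is in excess by 0.008567 - 0.006202 = 0.002365 mol in a total volume of 0.06563 L.
[OH^-] = 0.002365/0.06563 = 0.03604 M, so pOH = 1.44 and pH = 14.00 - 1.44 = 12.56.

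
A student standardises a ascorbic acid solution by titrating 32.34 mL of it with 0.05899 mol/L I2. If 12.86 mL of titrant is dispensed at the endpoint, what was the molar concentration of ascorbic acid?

n(I2) = 0.05899 x 0.01286 = 0.0007586 mol.
From the balanced equation, 1 mol I2 reacts with 1 mol ascorbic acid, so n(ascorbic acid) = 0.0007586 x 1/1 = 0.0007586 mol.
[ascorbic acid] = 0.0007586 / 0.03234 L = 0.0235 M.

0.0235 M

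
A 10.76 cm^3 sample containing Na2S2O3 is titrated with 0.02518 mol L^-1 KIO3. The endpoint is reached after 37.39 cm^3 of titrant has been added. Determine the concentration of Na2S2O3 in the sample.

n(KIO3) = 0.02518 x 0.03739 = 0.0009415 mol.
From the balanced equation, 1 mol KIO3 reacts with 6 mol Na2S2O3, so n(Na2S2O3) = 0.0009415 x 6/1 = 0.005649 mol.
[Na2S2O3] = 0.005649 / 0.01076 L = 0.525 M.

0.525 M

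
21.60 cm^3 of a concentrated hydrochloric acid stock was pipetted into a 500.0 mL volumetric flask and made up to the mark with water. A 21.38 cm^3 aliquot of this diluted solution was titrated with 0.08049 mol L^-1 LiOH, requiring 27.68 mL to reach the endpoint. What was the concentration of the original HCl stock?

2.41 M

n(LiOH) = 0.08049 x 0.02768 = 0.002228 mol.
n(HCl) in the aliquot = 0.002228 mol.
[diluted HCl] = 0.002228 / 0.02138 = 0.1042 M.
Dilution factor = 500.0/21.60 = 23.15, so [stock] = 0.1042 x 23.15 = 2.41 M.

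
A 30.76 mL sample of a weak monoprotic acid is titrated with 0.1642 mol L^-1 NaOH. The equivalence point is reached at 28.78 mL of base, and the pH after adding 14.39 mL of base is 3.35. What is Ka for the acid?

14.39 mL is half of the equivalence volume, so this is the half-equivalence point where [HA] = [A^-].
At half-equivalence pH = pKa, so pKa = 3.35.
Ka = 10^(-3.35) = 4.5 x 10^-4.

4.5 x 10^-4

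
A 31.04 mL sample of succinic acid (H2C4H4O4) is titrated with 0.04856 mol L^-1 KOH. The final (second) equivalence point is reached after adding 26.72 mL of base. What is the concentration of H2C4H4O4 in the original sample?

0.0209 M

n(KOH) = 0.04856 x 0.02672 = 0.001298 mol.
At the final (second) equivalence point, 2 mol OH^- react per mol H2C4H4O4, so n(H2C4H4O4) = 0.001298 / 2 = 0.0006488 mol.
[H2C4H4O4] = 0.0006488 / 0.03104 L = 0.0209 M.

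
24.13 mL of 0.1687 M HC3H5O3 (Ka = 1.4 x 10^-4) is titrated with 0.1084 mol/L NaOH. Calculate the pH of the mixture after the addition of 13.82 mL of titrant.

Initial n(HC3H5O3) = 0.1687 x 0.02413 = 0.004071 mol.
n(NaOH) added = 0.1084 x 0.01382 = 0.001498 mol, converting that many moles of HC3H5O3 to C3H5O3-.
Remaining n(HC3H5O3) = 0.002573 mol; n(C3H5O3-) = 0.001498 mol.
By Henderson-Hasselbalch, pH = pKa + log([A^-]/[HA]) = 3.85 + log(0.001498/0.002573) = 3.85 + (-0.23) = 3.62.

3.62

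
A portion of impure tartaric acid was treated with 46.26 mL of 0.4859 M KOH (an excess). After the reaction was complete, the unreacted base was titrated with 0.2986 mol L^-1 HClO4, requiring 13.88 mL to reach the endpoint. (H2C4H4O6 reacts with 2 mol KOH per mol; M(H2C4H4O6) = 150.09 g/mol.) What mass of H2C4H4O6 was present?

1.38 g

Total n(KOH) added = 0.4859 x 0.04626 = 0.02248 mol.
n(HClO4) used = 0.2986 x 0.01388 = 0.004145 mol, which equals the excess n(KOH).
So n(KOH) consumed by the sample = 0.02248 - 0.004145 = 0.01833 mol.
n(H2C4H4O6) = 0.01833 / 2 = 0.009167 mol.
mass = 0.009167 mol x 150.09 g/mol = 1.38 g.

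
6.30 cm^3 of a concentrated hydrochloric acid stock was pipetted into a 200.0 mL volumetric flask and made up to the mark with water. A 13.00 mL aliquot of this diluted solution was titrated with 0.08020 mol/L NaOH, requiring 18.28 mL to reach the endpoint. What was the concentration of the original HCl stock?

3.58 M

n(NaOH) = 0.08020 x 0.01828 = 0.001466 mol.
n(HCl) in the aliquot = 0.001466 mol.
[diluted HCl] = 0.001466 / 0.01300 = 0.1128 M.
Dilution factor = 200.0/6.300 = 31.75, so [stock] = 0.1128 x 31.75 = 3.58 M.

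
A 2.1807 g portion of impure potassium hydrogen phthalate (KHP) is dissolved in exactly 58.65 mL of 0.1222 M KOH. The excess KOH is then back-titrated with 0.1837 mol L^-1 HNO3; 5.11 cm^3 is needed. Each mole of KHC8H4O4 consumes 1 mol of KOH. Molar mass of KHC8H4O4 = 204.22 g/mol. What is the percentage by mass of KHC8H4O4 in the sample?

Total n(KOH) added = 0.1222 x 0.05865 = 0.007167 mol.
n(HNO3) used = 0.1837 x 0.005110 = 0.0009387 mol, which equals the excess n(KOH).
So n(KOH) consumed by the sample = 0.007167 - 0.0009387 = 0.006228 mol.
n(KHC8H4O4) = 0.006228 / 1 = 0.006228 mol.
mass KHC8H4O4 = 0.006228 x 204.22 = 1.272 g, so %KHC8H4O4 = 1.272/2.1807 x 100 = 58.3%.

58.3%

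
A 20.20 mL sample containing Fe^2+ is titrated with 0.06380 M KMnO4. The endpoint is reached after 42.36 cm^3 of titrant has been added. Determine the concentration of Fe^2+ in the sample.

n(KMnO4) = 0.06380 x 0.04236 = 0.002703 mol.
From the balanced equation, 1 mol KMnO4 reacts with 5 mol Fe^2+, so n(Fe^2+) = 0.002703 x 5/1 = 0.01351 mol.
[Fe^2+] = 0.01351 / 0.02020 L = 0.669 M.

0.669 M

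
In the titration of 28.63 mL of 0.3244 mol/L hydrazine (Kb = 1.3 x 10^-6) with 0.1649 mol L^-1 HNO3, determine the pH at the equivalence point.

4.54

n(N2H4) = 0.3244 x 0.02863 = 0.009288 mol; V(HNO3) at equivalence = 0.009288/0.1649 = 0.05632 L.
At equivalence the base is fully converted to N2H5+; total volume = 0.08495 L, so [N2H5+] = 0.009288/0.08495 = 0.1093 M.
Ka(N2H5+) = Kw/Kb = 1.0e-14 / 1.3 x 10^-6 = 7.69e-9.
[H^+] = sqrt(Ka x [N2H5+]) = sqrt(7.69e-9 x 0.1093) = 2.90e-5 M.
pH = -log(2.90e-5) = 4.54.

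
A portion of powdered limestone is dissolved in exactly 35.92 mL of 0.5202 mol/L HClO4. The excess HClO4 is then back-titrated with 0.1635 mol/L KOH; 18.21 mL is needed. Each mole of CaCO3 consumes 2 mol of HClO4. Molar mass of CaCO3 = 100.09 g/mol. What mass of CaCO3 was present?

0.786 g

Total n(HClO4) added = 0.5202 x 0.03592 = 0.01869 mol.
n(KOH) used = 0.1635 x 0.01821 = 0.002977 mol, which equals the excess n(HClO4).
So n(HClO4) consumed by the sample = 0.01869 - 0.002977 = 0.01571 mol.
n(CaCO3) = 0.01571 / 2 = 0.007854 mol.
mass = 0.007854 mol x 100.09 g/mol = 0.786 g.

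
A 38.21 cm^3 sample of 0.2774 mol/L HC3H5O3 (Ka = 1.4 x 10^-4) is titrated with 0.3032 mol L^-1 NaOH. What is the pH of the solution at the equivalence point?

n(HC3H5O3) = 0.2774 x 0.03821 = 0.01060 mol; V(NaOH) at equivalence = 0.01060/0.3032 = 0.03496 L.
At equivalence all the acid is converted to C3H5O3-; total volume = 0.03821 + 0.03496 = 0.07317 L, so [C3H5O3-] = 0.01060/0.07317 = 0.1449 M.
Kb = Kw/Ka = 1.0e-14 / 1.4 x 10^-4 = 7.14e-11.
[OH^-] = sqrt(Kb x [C3H5O3-]) = sqrt(7.14e-11 x 0.1449) = 3.22e-6 M.
pOH = 5.49, so pH = 14.00 - 5.49 = 8.51.

8.51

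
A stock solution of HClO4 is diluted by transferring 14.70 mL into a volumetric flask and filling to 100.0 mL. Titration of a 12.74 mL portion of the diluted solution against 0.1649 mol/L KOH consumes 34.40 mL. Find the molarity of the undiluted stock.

n(KOH) = 0.1649 x 0.03440 = 0.005673 mol.
n(HClO4) in the aliquot = 0.005673 mol.
[diluted HClO4] = 0.005673 / 0.01274 = 0.4453 M.
Dilution factor = 100.0/14.70 = 6.803, so [stock] = 0.4453 x 6.803 = 3.03 M.

3.03 M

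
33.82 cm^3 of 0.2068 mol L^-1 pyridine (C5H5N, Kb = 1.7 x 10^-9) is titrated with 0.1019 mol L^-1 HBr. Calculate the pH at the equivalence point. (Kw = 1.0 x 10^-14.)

n(C5H5N) = 0.2068 x 0.03382 = 0.006994 mol; V(HBr) at equivalence = 0.006994/0.1019 = 0.06864 L.
At equivalence the base is fully converted to C5H5NH+; total volume = 0.1025 L, so [C5H5NH+] = 0.006994/0.1025 = 0.06826 M.
Ka(C5H5NH+) = Kw/Kb = 1.0e-14 / 1.7 x 10^-9 = 5.88e-6.
[H^+] = sqrt(Ka x [C5H5NH+]) = sqrt(5.88e-6 x 0.06826) = 0.000634 M.
pH = -log(0.000634) = 3.20.

3.20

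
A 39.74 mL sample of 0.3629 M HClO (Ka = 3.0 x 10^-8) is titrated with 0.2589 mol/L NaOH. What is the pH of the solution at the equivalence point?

n(HClO) = 0.3629 x 0.03974 = 0.01442 mol; V(NaOH) at equivalence = 0.01442/0.2589 = 0.05570 L.
At equivalence all the acid is converted to ClO-; total volume = 0.03974 + 0.05570 = 0.09544 L, so [ClO-] = 0.01442/0.09544 = 0.1511 M.
Kb = Kw/Ka = 1.0e-14 / 3.0 x 10^-8 = 3.33e-7.
[OH^-] = sqrt(Kb x [ClO-]) = sqrt(3.33e-7 x 0.1511) = 0.000224 M.
pOH = 3.65, so pH = 14.00 - 3.65 = 10.35.

10.35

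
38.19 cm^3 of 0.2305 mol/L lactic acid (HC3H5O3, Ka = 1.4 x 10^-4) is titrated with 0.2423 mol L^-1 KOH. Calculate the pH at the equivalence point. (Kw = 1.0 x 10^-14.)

n(HC3H5O3) = 0.2305 x 0.03819 = 0.008803 mol; V(KOH) at equivalence = 0.008803/0.2423 = 0.03633 L.
At equivalence all the acid is converted to C3H5O3-; total volume = 0.03819 + 0.03633 = 0.07452 L, so [C3H5O3-] = 0.008803/0.07452 = 0.1181 M.
Kb = Kw/Ka = 1.0e-14 / 1.4 x 10^-4 = 7.14e-11.
[OH^-] = sqrt(Kb x [C3H5O3-]) = sqrt(7.14e-11 x 0.1181) = 2.90e-6 M.
pOH = 5.54, so pH = 14.00 - 5.54 = 8.46.

8.46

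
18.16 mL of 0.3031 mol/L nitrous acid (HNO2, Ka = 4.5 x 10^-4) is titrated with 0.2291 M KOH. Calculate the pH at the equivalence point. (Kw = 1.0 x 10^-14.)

8.23

n(HNO2) = 0.3031 x 0.01816 = 0.005504 mol; V(KOH) at equivalence = 0.005504/0.2291 = 0.02403 L.
At equivalence all the acid is converted to NO2-; total volume = 0.01816 + 0.02403 = 0.04219 L, so [NO2-] = 0.005504/0.04219 = 0.1305 M.
Kb = Kw/Ka = 1.0e-14 / 4.5 x 10^-4 = 2.22e-11.
[OH^-] = sqrt(Kb x [NO2-]) = sqrt(2.22e-11 x 0.1305) = 1.70e-6 M.
pOH = 5.77, so pH = 14.00 - 5.77 = 8.23.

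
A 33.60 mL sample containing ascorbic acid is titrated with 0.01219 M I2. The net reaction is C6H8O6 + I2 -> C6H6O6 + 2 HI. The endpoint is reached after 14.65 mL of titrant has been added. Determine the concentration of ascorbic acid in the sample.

0.00531 M

n(I2) = 0.01219 x 0.01465 = 0.0001786 mol.
From the balanced equation, 1 mol I2 reacts with 1 mol ascorbic acid, so n(ascorbic acid) = 0.0001786 x 1/1 = 0.0001786 mol.
[ascorbic acid] = 0.0001786 / 0.03360 L = 0.00531 M.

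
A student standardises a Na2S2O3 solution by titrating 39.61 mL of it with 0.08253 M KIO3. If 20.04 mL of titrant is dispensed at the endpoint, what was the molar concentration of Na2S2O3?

n(KIO3) = 0.08253 x 0.02004 = 0.001654 mol.
From the balanced equation, 1 mol KIO3 reacts with 6 mol Na2S2O3, so n(Na2S2O3) = 0.001654 x 6/1 = 0.009923 mol.
[Na2S2O3] = 0.009923 / 0.03961 L = 0.251 M.

0.251 M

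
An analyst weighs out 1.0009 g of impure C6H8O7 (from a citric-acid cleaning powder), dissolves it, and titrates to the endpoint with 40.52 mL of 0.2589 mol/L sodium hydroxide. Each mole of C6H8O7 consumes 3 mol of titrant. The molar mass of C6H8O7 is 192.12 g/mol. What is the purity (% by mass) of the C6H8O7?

n(NaOH) = 0.2589 x 0.04052 = 0.01049 mol.
n(C6H8O7) = 0.01049 / 3 = 0.003497 mol.
mass of C6H8O7 = 0.003497 x 192.12 = 0.6718 g.
% purity = 0.6718 / 1.0009 x 100 = 67.1%.

67.1%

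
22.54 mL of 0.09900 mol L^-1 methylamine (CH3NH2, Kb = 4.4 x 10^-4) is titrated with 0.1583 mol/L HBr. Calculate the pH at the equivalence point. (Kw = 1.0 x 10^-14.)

n(CH3NH2) = 0.09900 x 0.02254 = 0.002231 mol; V(HBr) at equivalence = 0.002231/0.1583 = 0.01410 L.
At equivalence the base is fully converted to CH3NH3+; total volume = 0.03664 L, so [CH3NH3+] = 0.002231/0.03664 = 0.06091 M.
Ka(CH3NH3+) = Kw/Kb = 1.0e-14 / 4.4 x 10^-4 = 2.27e-11.
[H^+] = sqrt(Ka x [CH3NH3+]) = sqrt(2.27e-11 x 0.06091) = 1.18e-6 M.
pH = -log(1.18e-6) = 5.93.

5.93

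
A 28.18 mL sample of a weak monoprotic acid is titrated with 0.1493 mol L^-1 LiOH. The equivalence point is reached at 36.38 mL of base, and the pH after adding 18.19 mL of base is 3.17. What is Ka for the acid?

18.19 mL is half of the equivalence volume, so this is the half-equivalence point where [HA] = [A^-].
At half-equivalence pH = pKa, so pKa = 3.17.
Ka = 10^(-3.17) = 6.8 x 10^-4.

6.8 x 10^-4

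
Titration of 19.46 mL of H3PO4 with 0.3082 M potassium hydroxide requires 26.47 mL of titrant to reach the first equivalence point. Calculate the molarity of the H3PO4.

n(KOH) = 0.3082 x 0.02647 = 0.008158 mol.
At the first equivalence point, 1 mol OH^- react per mol H3PO4, so n(H3PO4) = 0.008158 / 1 = 0.008158 mol.
[H3PO4] = 0.008158 / 0.01946 L = 0.419 M.

0.419 M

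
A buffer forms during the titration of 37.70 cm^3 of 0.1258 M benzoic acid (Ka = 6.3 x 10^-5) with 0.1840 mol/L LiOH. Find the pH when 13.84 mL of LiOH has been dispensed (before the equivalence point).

4.26

Initial n(C6H5COOH) = 0.1258 x 0.03770 = 0.004743 mol.
n(LiOH) added = 0.1840 x 0.01384 = 0.002547 mol, converting that many moles of C6H5COOH to C6H5COO-.
Remaining n(C6H5COOH) = 0.002196 mol; n(C6H5COO-) = 0.002547 mol.
By Henderson-Hasselbalch, pH = pKa + log([A^-]/[HA]) = 4.20 + log(0.002547/0.002196) = 4.20 + (+0.06) = 4.26.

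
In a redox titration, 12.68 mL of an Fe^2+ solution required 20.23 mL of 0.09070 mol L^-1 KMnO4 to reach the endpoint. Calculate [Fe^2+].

0.724 M

n(KMnO4) = 0.09070 x 0.02023 = 0.001835 mol.
From the balanced equation, 1 mol KMnO4 reacts with 5 mol Fe^2+, so n(Fe^2+) = 0.001835 x 5/1 = 0.009174 mol.
[Fe^2+] = 0.009174 / 0.01268 L = 0.724 M.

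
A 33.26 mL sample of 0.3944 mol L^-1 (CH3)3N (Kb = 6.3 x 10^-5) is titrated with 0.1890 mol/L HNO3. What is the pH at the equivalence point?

5.35

n((CH3)3N) = 0.3944 x 0.03326 = 0.01312 mol; V(HNO3) at equivalence = 0.01312/0.1890 = 0.06941 L.
At equivalence the base is fully converted to (CH3)3NH+; total volume = 0.1027 L, so [(CH3)3NH+] = 0.01312/0.1027 = 0.1278 M.
Ka((CH3)3NH+) = Kw/Kb = 1.0e-14 / 6.3 x 10^-5 = 1.59e-10.
[H^+] = sqrt(Ka x [(CH3)3NH+]) = sqrt(1.59e-10 x 0.1278) = 4.50e-6 M.
pH = -log(4.50e-6) = 5.35.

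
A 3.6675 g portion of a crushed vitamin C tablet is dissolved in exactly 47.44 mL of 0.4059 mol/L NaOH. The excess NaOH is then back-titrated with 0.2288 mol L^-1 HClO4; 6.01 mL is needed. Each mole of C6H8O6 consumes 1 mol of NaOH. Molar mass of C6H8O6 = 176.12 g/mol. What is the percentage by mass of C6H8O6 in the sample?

85.9%

Total n(NaOH) added = 0.4059 x 0.04744 = 0.01926 mol.
n(HClO4) used = 0.2288 x 0.006010 = 0.001375 mol, which equals the excess n(NaOH).
So n(NaOH) consumed by the sample = 0.01926 - 0.001375 = 0.01788 mol.
n(C6H8O6) = 0.01788 / 1 = 0.01788 mol.
mass C6H8O6 = 0.01788 x 176.12 = 3.149 g, so %C6H8O6 = 3.149/3.6675 x 100 = 85.9%.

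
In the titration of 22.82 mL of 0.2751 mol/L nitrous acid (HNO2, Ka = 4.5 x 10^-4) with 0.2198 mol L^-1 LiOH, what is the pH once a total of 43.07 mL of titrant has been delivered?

12.68

n(acid) = 0.2751 x 0.02282 = 0.006278 mol; n(LiOH) added = 0.2198 x 0.04307 = 0.009467 mol.
Base is in excess by 0.009467 - 0.006278 = 0.003189 mol in a total volume of 0.06589 L.
[OH^-] = 0.003189/0.06589 = 0.04840 M, so pOH = 1.32 and pH = 14.00 - 1.32 = 12.68.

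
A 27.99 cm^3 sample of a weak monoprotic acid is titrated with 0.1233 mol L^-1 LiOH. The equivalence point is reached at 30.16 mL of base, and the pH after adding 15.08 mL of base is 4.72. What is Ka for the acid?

15.08 mL is half of the equivalence volume, so this is the half-equivalence point where [HA] = [A^-].
At half-equivalence pH = pKa, so pKa = 4.72.
Ka = 10^(-4.72) = 1.9 x 10^-5.

1.9 x 10^-5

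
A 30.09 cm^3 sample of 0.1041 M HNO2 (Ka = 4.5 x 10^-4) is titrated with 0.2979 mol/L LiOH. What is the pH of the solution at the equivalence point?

8.12

n(HNO2) = 0.1041 x 0.03009 = 0.003132 mol; V(LiOH) at equivalence = 0.003132/0.2979 = 0.01051 L.
At equivalence all the acid is converted to NO2-; total volume = 0.03009 + 0.01051 = 0.04060 L, so [NO2-] = 0.003132/0.04060 = 0.07714 M.
Kb = Kw/Ka = 1.0e-14 / 4.5 x 10^-4 = 2.22e-11.
[OH^-] = sqrt(Kb x [NO2-]) = sqrt(2.22e-11 x 0.07714) = 1.31e-6 M.
pOH = 5.88, so pH = 14.00 - 5.88 = 8.12.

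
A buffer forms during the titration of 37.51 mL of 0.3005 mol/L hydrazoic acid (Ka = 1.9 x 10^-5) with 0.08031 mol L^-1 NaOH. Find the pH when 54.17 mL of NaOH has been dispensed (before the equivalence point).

4.52

Initial n(HN3) = 0.3005 x 0.03751 = 0.01127 mol.
n(NaOH) added = 0.08031 x 0.05417 = 0.004350 mol, converting that many moles of HN3 to N3-.
Remaining n(HN3) = 0.006921 mol; n(N3-) = 0.004350 mol.
By Henderson-Hasselbalch, pH = pKa + log([A^-]/[HA]) = 4.72 + log(0.004350/0.006921) = 4.72 + (-0.20) = 4.52.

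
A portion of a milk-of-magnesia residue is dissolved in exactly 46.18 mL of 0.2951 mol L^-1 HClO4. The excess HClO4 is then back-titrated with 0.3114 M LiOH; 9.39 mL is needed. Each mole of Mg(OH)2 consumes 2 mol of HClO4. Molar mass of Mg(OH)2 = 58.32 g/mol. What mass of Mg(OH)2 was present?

Total n(HClO4) added = 0.2951 x 0.04618 = 0.01363 mol.
n(LiOH) used = 0.3114 x 0.009390 = 0.002924 mol, which equals the excess n(HClO4).
So n(HClO4) consumed by the sample = 0.01363 - 0.002924 = 0.01070 mol.
n(Mg(OH)2) = 0.01070 / 2 = 0.005352 mol.
mass = 0.005352 mol x 58.32 g/mol = 0.312 g.

0.312 g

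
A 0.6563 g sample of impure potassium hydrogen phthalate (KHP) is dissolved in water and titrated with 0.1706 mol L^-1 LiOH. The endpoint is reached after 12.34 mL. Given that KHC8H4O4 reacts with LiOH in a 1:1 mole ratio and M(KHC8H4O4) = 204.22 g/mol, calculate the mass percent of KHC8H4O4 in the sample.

65.5%

n(LiOH) = 0.1706 x 0.01234 = 0.002105 mol.
n(KHC8H4O4) = 0.002105 / 1 = 0.002105 mol.
mass of KHC8H4O4 = 0.002105 x 204.22 = 0.4299 g.
% purity = 0.4299 / 0.6563 x 100 = 65.5%.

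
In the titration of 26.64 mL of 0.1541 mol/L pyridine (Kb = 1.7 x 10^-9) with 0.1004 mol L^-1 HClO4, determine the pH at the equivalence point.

3.22

n(C5H5N) = 0.1541 x 0.02664 = 0.004105 mol; V(HClO4) at equivalence = 0.004105/0.1004 = 0.04089 L.
At equivalence the base is fully converted to C5H5NH+; total volume = 0.06753 L, so [C5H5NH+] = 0.004105/0.06753 = 0.06079 M.
Ka(C5H5NH+) = Kw/Kb = 1.0e-14 / 1.7 x 10^-9 = 5.88e-6.
[H^+] = sqrt(Ka x [C5H5NH+]) = sqrt(5.88e-6 x 0.06079) = 0.000598 M.
pH = -log(0.000598) = 3.22.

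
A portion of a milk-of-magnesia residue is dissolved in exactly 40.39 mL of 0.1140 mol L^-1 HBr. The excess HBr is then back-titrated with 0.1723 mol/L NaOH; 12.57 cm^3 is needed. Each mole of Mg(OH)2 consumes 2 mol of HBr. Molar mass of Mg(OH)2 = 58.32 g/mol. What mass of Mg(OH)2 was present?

Total n(HBr) added = 0.1140 x 0.04039 = 0.004604 mol.
n(NaOH) used = 0.1723 x 0.01257 = 0.002166 mol, which equals the excess n(HBr).
So n(HBr) consumed by the sample = 0.004604 - 0.002166 = 0.002439 mol.
n(Mg(OH)2) = 0.002439 / 2 = 0.001219 mol.
mass = 0.001219 mol x 58.32 g/mol = 0.0711 g.

0.0711 g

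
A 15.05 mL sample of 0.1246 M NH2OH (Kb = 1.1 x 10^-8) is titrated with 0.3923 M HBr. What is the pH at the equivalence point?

3.53

n(NH2OH) = 0.1246 x 0.01505 = 0.001875 mol; V(HBr) at equivalence = 0.001875/0.3923 = 0.004780 L.
At equivalence the base is fully converted to NH3OH+; total volume = 0.01983 L, so [NH3OH+] = 0.001875/0.01983 = 0.09456 M.
Ka(NH3OH+) = Kw/Kb = 1.0e-14 / 1.1 x 10^-8 = 9.09e-7.
[H^+] = sqrt(Ka x [NH3OH+]) = sqrt(9.09e-7 x 0.09456) = 0.000293 M.
pH = -log(0.000293) = 3.53.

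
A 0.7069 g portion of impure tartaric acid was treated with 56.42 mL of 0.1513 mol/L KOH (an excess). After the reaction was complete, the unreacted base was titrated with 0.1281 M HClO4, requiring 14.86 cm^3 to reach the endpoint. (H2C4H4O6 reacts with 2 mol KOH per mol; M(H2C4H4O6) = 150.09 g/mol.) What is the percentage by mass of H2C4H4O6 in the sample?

Total n(KOH) added = 0.1513 x 0.05642 = 0.008536 mol.
n(HClO4) used = 0.1281 x 0.01486 = 0.001904 mol, which equals the excess n(KOH).
So n(KOH) consumed by the sample = 0.008536 - 0.001904 = 0.006633 mol.
n(H2C4H4O6) = 0.006633 / 2 = 0.003316 mol.
mass H2C4H4O6 = 0.003316 x 150.09 = 0.4978 g, so %H2C4H4O6 = 0.4978/0.7069 x 100 = 70.4%.

70.4%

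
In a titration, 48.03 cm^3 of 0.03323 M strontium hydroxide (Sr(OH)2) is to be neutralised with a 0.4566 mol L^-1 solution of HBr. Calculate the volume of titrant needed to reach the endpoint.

6.99 mL

n(Sr(OH)2) = 0.03323 mol/L x 0.04803 L = 0.001596 mol.
The neutralisation is 1 Sr(OH)2 : 2 HBr, so n(HBr) = 0.001596 x 2/1 = 0.003192 mol.
V(HBr) = 0.003192 / 0.4566 = 0.006991 L = 6.99 mL.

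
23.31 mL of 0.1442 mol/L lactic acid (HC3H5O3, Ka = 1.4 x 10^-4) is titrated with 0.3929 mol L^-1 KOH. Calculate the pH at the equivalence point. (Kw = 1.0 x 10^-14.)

n(HC3H5O3) = 0.1442 x 0.02331 = 0.003361 mol; V(KOH) at equivalence = 0.003361/0.3929 = 0.008555 L.
At equivalence all the acid is converted to C3H5O3-; total volume = 0.02331 + 0.008555 = 0.03187 L, so [C3H5O3-] = 0.003361/0.03187 = 0.1055 M.
Kb = Kw/Ka = 1.0e-14 / 1.4 x 10^-4 = 7.14e-11.
[OH^-] = sqrt(Kb x [C3H5O3-]) = sqrt(7.14e-11 x 0.1055) = 2.74e-6 M.
pOH = 5.56, so pH = 14.00 - 5.56 = 8.44.

8.44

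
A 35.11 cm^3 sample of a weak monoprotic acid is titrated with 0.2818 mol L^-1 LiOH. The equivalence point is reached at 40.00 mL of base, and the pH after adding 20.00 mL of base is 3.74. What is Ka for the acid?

20.00 mL is half of the equivalence volume, so this is the half-equivalence point where [HA] = [A^-].
At half-equivalence pH = pKa, so pKa = 3.74.
Ka = 10^(-3.74) = 1.8 x 10^-4.

1.8 x 10^-4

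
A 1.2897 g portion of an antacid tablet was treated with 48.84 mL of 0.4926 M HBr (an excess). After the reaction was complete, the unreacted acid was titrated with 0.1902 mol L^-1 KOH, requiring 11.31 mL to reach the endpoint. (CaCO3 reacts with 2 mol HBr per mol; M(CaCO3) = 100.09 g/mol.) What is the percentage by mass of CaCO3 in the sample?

Total n(HBr) added = 0.4926 x 0.04884 = 0.02406 mol.
n(KOH) used = 0.1902 x 0.01131 = 0.002151 mol, which equals the excess n(HBr).
So n(HBr) consumed by the sample = 0.02406 - 0.002151 = 0.02191 mol.
n(CaCO3) = 0.02191 / 2 = 0.01095 mol.
mass CaCO3 = 0.01095 x 100.09 = 1.096 g, so %CaCO3 = 1.096/1.2897 x 100 = 85.0%.

85.0%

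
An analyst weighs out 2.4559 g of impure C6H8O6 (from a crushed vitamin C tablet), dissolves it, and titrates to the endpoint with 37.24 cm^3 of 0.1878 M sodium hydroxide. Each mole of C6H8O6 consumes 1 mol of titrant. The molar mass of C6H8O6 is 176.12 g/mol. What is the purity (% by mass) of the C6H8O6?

n(NaOH) = 0.1878 x 0.03724 = 0.006994 mol.
n(C6H8O6) = 0.006994 / 1 = 0.006994 mol.
mass of C6H8O6 = 0.006994 x 176.12 = 1.232 g.
% purity = 1.232 / 2.4559 x 100 = 50.2%.

50.2%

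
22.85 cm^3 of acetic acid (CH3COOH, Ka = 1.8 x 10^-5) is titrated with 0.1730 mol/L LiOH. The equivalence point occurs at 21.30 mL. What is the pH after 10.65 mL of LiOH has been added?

10.65 mL is exactly half the equivalence volume (21.30/2), i.e. the half-equivalence point.
There, n(HA) = n(A^-), so pH = pKa = -log(1.8 x 10^-5) = 4.74.

4.74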